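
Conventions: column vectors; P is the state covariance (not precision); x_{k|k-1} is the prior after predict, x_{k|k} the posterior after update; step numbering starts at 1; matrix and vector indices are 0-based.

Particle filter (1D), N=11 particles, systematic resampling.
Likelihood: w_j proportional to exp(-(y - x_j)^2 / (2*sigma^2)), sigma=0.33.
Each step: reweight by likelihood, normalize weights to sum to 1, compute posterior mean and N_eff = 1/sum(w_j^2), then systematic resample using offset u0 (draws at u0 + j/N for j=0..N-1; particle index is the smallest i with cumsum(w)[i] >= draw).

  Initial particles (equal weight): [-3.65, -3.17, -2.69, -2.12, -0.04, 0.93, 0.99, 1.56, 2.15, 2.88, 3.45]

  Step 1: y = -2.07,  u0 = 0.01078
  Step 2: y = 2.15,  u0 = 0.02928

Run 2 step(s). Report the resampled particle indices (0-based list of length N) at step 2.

resampled_idx = [2, 3, 3, 4, 5, 6, 7, 7, 8, 9, 10]

step 1: w=[0.0000, 0.0033, 0.1471, 0.8495, 0.0000, 0.0000, 0.0000, 0.0000, 0.0000, 0.0000, 0.0000]  mean=-2.2074  Neff=1.3452  idx=[2, 2, 3, 3, 3, 3, 3, 3, 3, 3, 3]
step 2: w=[0.0000, 0.0000, 0.1111, 0.1111, 0.1111, 0.1111, 0.1111, 0.1111, 0.1111, 0.1111, 0.1111]  mean=-2.1200  Neff=9.0000  idx=[2, 3, 3, 4, 5, 6, 7, 7, 8, 9, 10]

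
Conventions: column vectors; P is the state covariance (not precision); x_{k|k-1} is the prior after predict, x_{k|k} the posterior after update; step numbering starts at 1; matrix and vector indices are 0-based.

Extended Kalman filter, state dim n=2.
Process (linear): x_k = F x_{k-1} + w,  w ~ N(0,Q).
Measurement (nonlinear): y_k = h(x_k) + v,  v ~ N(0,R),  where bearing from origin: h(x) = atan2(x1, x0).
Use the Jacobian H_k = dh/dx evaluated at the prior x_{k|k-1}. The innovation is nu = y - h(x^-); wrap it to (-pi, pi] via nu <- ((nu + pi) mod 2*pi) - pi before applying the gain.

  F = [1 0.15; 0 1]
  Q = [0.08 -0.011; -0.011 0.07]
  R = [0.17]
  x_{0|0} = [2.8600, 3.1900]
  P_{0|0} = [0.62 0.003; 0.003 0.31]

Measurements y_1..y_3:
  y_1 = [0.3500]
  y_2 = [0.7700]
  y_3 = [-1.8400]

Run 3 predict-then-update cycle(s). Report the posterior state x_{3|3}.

x_post = [5.2787, 2.3880]

step 1: x^-=[3.3385, 3.1900]  P^-=[0.7079 0.0385; 0.0385 0.3800]  H_jac=[-0.1496 0.1566]  S=[0.1934]  K=[-0.5166; 0.2779]  nu=[-0.4127]  x^+=[3.5517, 3.0753]  P^+=[0.6563 0.0663; 0.0663 0.3651]
step 2: x^-=[4.0130, 3.0753]  P^-=[0.7644 0.1100; 0.1100 0.4351]  H_jac=[-0.1203 0.1570]  S=[0.1876]  K=[-0.3981; 0.2935]  nu=[0.1161]  x^+=[3.9667, 3.1094]  P^+=[0.7346 0.1319; 0.1319 0.4189]
step 3: x^-=[4.4331, 3.1094]  P^-=[0.8636 0.1838; 0.1838 0.4889]  H_jac=[-0.1060 0.1512]  S=[0.1850]  K=[-0.3449; 0.2942]  nu=[-2.4517]  x^+=[5.2787, 2.3880]  P^+=[0.8416 0.2025; 0.2025 0.4729]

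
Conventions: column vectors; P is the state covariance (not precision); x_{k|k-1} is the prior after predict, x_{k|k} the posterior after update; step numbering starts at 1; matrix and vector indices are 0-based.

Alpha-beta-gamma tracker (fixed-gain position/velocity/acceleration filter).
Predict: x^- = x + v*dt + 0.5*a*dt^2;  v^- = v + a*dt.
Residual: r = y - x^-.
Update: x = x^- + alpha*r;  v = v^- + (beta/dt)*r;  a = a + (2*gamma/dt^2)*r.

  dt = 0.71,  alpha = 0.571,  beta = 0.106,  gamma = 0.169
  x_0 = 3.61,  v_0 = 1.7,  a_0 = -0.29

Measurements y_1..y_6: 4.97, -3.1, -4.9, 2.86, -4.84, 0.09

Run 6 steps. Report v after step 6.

v_post = -6.4104

step 1: x_pred=4.7439  r=0.2261  x^+=4.8730  v^+=1.5279  a^+=-0.1384
step 2: x_pred=5.9229  r=-9.0229  x^+=0.7708  v^+=0.0825  a^+=-6.1883
step 3: x_pred=-0.7304  r=-4.1696  x^+=-3.1112  v^+=-4.9337  a^+=-8.9840
step 4: x_pred=-8.8786  r=11.7386  x^+=-2.1758  v^+=-9.5598  a^+=-1.1133
step 5: x_pred=-9.2439  r=4.4039  x^+=-6.7293  v^+=-9.6928  a^+=1.8395
step 6: x_pred=-13.1475  r=13.2375  x^+=-5.5889  v^+=-6.4104  a^+=10.7153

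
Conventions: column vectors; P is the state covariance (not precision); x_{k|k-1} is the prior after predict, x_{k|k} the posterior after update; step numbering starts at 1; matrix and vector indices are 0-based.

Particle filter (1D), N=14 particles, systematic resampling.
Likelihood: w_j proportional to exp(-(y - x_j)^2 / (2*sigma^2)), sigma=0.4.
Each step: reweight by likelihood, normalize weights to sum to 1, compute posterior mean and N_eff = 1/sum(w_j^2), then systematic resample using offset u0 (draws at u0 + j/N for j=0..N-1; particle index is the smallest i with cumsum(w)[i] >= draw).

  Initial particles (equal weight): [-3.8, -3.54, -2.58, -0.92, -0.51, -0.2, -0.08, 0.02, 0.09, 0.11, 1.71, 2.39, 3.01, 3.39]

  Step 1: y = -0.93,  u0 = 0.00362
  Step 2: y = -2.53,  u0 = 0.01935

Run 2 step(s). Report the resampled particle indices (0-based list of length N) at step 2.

step 1: w=[0.0000, 0.0000, 0.0001, 0.4993, 0.2878, 0.0945, 0.0522, 0.0298, 0.0193, 0.0170, 0.0000, 0.0000, 0.0000, 0.0000]  mean=-0.6253  Neff=2.8958  idx=[3, 3, 3, 3, 3, 3, 3, 4, 4, 4, 4, 5, 5, 6]
step 2: w=[0.1421, 0.1421, 0.1421, 0.1421, 0.1421, 0.1421, 0.1421, 0.0014, 0.0014, 0.0014, 0.0014, 0.0000, 0.0000, 0.0000]  mean=-0.9177  Neff=7.0769  idx=[0, 0, 1, 1, 2, 2, 3, 3, 4, 4, 5, 5, 6, 6]

resampled_idx = [0, 0, 1, 1, 2, 2, 3, 3, 4, 4, 5, 5, 6, 6]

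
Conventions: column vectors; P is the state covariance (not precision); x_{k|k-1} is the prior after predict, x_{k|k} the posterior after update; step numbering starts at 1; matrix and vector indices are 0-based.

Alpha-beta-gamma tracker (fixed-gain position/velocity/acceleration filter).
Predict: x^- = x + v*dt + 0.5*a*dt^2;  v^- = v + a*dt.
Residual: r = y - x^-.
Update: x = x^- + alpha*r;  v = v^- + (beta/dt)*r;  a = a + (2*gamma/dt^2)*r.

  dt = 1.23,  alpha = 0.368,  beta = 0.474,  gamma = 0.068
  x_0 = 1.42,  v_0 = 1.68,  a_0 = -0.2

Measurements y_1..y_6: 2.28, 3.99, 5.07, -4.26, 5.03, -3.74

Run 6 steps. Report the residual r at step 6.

resid = -1.2695

step 1: x_pred=3.3351  r=-1.0551  x^+=2.9468  v^+=1.0274  a^+=-0.2948
step 2: x_pred=3.9875  r=0.0025  x^+=3.9884  v^+=0.6657  a^+=-0.2946
step 3: x_pred=4.5844  r=0.4856  x^+=4.7631  v^+=0.4905  a^+=-0.2510
step 4: x_pred=5.1765  r=-9.4365  x^+=1.7039  v^+=-3.4547  a^+=-1.0992
step 5: x_pred=-3.3770  r=8.4070  x^+=-0.2832  v^+=-1.5670  a^+=-0.3435
step 6: x_pred=-2.4705  r=-1.2695  x^+=-2.9377  v^+=-2.4788  a^+=-0.4576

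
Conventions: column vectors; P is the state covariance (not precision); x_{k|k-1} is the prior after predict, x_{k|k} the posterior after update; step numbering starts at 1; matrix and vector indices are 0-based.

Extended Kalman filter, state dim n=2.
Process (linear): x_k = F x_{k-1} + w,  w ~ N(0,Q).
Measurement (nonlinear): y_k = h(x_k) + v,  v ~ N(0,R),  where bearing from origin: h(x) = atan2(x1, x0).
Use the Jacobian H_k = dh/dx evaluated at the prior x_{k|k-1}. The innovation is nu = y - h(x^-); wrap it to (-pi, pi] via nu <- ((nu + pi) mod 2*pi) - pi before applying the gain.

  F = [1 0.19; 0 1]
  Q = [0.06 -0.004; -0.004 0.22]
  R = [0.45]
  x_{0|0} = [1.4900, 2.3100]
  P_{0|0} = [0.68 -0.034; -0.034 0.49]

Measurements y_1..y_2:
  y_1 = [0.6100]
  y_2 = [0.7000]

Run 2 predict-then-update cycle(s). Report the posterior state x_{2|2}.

x_post = [2.4541, 2.2281]

step 1: x^-=[1.9289, 2.3100]  P^-=[0.7448 0.0551; 0.0551 0.7100]  H_jac=[-0.2551 0.2130]  S=[0.5247]  K=[-0.3397; 0.2614]  nu=[-0.2651]  x^+=[2.0189, 2.2407]  P^+=[0.6842 0.1017; 0.1017 0.6741]
step 2: x^-=[2.4447, 2.2407]  P^-=[0.8072 0.2258; 0.2258 0.8941]  H_jac=[-0.2038 0.2223]  S=[0.5072]  K=[-0.2253; 0.3012]  nu=[-0.0419]  x^+=[2.4541, 2.2281]  P^+=[0.7815 0.2602; 0.2602 0.8481]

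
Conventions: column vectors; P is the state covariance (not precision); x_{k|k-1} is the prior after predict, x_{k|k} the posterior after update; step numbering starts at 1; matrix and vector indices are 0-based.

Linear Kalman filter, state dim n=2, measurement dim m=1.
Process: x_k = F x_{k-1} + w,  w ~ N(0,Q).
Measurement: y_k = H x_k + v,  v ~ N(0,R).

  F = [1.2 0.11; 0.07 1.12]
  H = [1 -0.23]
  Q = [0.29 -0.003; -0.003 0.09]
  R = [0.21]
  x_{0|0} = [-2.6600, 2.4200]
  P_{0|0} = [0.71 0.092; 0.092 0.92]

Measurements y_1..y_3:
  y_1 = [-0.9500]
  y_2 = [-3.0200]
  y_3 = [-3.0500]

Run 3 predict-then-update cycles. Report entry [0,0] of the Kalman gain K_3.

K[0,0] = 0.8116

step 1: x^-=[-2.9258, 2.5242]  P^-=[1.3478 0.2943; 0.2943 1.2620]  S=[1.4892]  K=[0.8596; 0.0027]  nu=[2.5564]  x^+=[-0.7283, 2.5312]  P^+=[0.2474 0.2908; 0.2908 1.2619]
step 2: x^-=[-0.5955, 2.7840]  P^-=[0.7383 0.5664; 0.5664 1.7198]  S=[0.7788]  K=[0.7808; 0.2193]  nu=[-1.7841]  x^+=[-1.9886, 2.3927]  P^+=[0.2636 0.4330; 0.4330 1.6823]
step 3: x^-=[-2.1231, 2.5406]  P^-=[0.8042 0.8117; 0.8117 2.2695]  S=[0.7609]  K=[0.8116; 0.3807]  nu=[-0.3426]  x^+=[-2.4011, 2.4102]  P^+=[0.3030 0.5766; 0.5766 2.1592]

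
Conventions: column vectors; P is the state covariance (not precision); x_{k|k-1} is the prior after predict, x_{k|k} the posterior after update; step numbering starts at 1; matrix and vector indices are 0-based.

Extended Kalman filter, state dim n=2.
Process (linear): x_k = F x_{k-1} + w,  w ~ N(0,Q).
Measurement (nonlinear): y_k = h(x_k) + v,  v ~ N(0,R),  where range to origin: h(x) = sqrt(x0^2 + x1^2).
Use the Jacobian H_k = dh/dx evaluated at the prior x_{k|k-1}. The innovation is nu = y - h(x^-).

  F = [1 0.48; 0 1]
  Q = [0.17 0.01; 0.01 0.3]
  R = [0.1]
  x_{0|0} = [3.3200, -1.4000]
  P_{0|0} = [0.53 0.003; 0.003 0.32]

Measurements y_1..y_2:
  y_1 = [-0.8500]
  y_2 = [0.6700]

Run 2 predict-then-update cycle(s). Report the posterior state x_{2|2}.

step 1: x^-=[2.6480, -1.4000]  P^-=[0.7766 0.1666; 0.1666 0.6200]  H_jac=[0.8840 -0.4674]  S=[0.7047]  K=[0.8637; -0.2022]  nu=[-3.8453]  x^+=[-0.6733, -0.6224]  P^+=[0.2509 0.2897; 0.2897 0.5912]
step 2: x^-=[-0.9721, -0.6224]  P^-=[0.8352 0.5835; 0.5835 0.8912]  H_jac=[-0.8422 -0.5392]  S=[1.4814]  K=[-0.6872; -0.6561]  nu=[-0.4843]  x^+=[-0.6393, -0.3047]  P^+=[0.1356 -0.0844; -0.0844 0.2535]

x_post = [-0.6393, -0.3047]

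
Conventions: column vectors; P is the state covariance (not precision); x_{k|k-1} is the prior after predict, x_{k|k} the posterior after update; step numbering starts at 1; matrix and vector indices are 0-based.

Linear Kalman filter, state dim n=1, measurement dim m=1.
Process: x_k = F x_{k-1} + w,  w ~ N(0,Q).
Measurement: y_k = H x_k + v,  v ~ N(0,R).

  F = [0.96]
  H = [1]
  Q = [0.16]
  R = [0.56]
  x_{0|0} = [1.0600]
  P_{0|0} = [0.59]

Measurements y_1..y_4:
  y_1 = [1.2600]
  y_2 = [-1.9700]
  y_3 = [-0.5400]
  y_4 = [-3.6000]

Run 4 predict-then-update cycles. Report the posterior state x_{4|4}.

x_post = [-1.6487]

step 1: x^-=[1.0176]  P^-=[0.7037]  S=[1.2637]  K=[0.5569]  nu=[0.2424]  x^+=[1.1526]  P^+=[0.3118]
step 2: x^-=[1.1065]  P^-=[0.4474]  S=[1.0074]  K=[0.4441]  nu=[-3.0765]  x^+=[-0.2598]  P^+=[0.2487]
step 3: x^-=[-0.2494]  P^-=[0.3892]  S=[0.9492]  K=[0.4100]  nu=[-0.2906]  x^+=[-0.3686]  P^+=[0.2296]
step 4: x^-=[-0.3538]  P^-=[0.3716]  S=[0.9316]  K=[0.3989]  nu=[-3.2462]  x^+=[-1.6487]  P^+=[0.2234]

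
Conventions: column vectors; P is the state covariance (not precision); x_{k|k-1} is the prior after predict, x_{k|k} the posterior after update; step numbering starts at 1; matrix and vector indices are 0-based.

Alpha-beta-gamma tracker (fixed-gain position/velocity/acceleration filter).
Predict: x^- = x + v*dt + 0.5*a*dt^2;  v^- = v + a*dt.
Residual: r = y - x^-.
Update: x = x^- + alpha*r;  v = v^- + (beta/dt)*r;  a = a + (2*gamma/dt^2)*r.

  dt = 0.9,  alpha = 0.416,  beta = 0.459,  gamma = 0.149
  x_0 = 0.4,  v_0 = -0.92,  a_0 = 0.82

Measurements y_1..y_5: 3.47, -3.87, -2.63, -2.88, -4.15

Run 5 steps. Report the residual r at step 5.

step 1: x_pred=-0.0959  r=3.5659  x^+=1.3875  v^+=1.6366  a^+=2.1319
step 2: x_pred=3.7239  r=-7.5939  x^+=0.5648  v^+=-0.3176  a^+=-0.6619
step 3: x_pred=0.0110  r=-2.6410  x^+=-1.0877  v^+=-2.2602  a^+=-1.6335
step 4: x_pred=-3.7834  r=0.9034  x^+=-3.4076  v^+=-3.2696  a^+=-1.3011
step 5: x_pred=-6.8772  r=2.7272  x^+=-5.7427  v^+=-3.0498  a^+=-0.2978

resid = 2.7272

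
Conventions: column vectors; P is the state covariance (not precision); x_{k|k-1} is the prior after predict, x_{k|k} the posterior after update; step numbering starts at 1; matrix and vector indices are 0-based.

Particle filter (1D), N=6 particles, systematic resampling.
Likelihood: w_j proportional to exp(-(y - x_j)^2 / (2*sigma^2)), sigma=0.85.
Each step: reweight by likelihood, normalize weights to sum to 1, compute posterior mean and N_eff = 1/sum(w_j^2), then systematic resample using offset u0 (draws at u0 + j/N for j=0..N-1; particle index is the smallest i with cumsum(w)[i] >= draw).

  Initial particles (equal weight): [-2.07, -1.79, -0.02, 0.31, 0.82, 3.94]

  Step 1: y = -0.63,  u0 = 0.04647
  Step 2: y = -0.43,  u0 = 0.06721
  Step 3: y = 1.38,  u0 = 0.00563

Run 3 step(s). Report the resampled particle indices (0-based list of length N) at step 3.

resampled_idx = [1, 2, 3, 4, 4, 5]

step 1: w=[0.1092, 0.1807, 0.3544, 0.2487, 0.1070, 0.0000]  mean=-0.3916  Neff=4.1070  idx=[0, 1, 2, 2, 3, 3]
step 2: w=[0.0434, 0.0776, 0.2484, 0.2484, 0.1911, 0.1911]  mean=-0.1202  Neff=4.8933  idx=[1, 2, 3, 3, 4, 5]
step 3: w=[0.0006, 0.1534, 0.1534, 0.1534, 0.2696, 0.2696]  mean=0.1570  Neff=4.6299  idx=[1, 2, 3, 4, 4, 5]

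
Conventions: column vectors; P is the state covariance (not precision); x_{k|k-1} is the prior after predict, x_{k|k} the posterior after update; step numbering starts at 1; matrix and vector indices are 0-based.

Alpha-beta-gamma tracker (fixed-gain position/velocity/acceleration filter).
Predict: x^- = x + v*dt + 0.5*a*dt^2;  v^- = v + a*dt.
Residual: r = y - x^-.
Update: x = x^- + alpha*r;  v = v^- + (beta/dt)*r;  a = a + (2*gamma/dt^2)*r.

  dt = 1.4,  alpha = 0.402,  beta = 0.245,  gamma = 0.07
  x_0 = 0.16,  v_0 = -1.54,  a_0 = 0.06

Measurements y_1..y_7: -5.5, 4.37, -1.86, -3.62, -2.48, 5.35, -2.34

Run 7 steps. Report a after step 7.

step 1: x_pred=-1.9372  r=-3.5628  x^+=-3.3694  v^+=-2.0795  a^+=-0.1945
step 2: x_pred=-6.4713  r=10.8413  x^+=-2.1131  v^+=-0.4545  a^+=0.5799
step 3: x_pred=-2.1812  r=0.3212  x^+=-2.0521  v^+=0.4135  a^+=0.6028
step 4: x_pred=-0.8824  r=-2.7376  x^+=-1.9829  v^+=0.7784  a^+=0.4073
step 5: x_pred=-0.4940  r=-1.9860  x^+=-1.2924  v^+=1.0011  a^+=0.2654
step 6: x_pred=0.3692  r=4.9808  x^+=2.3715  v^+=2.2443  a^+=0.6212
step 7: x_pred=6.1223  r=-8.4623  x^+=2.7204  v^+=1.6331  a^+=0.0168

a_post = 0.0168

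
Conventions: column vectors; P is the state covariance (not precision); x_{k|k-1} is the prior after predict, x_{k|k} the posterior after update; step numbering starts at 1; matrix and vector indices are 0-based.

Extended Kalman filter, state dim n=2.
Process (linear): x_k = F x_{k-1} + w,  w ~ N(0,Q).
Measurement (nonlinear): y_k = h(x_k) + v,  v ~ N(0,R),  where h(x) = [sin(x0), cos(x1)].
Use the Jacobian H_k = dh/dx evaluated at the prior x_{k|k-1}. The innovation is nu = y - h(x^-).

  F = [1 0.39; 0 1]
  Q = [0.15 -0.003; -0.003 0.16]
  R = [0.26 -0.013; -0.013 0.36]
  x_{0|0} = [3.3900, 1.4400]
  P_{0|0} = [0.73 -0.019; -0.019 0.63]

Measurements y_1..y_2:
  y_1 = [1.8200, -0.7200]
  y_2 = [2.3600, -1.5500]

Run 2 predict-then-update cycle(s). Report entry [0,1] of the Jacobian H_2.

step 1: x^-=[3.9516, 1.4400]  P^-=[0.9610 0.2237; 0.2237 0.7900]  H_jac=[-0.6895 0.0000; 0.0000 -0.9915]  S=[0.7169 0.1399; 0.1399 1.1366]  K=[-0.9080 -0.0834; -0.0826 -0.6790]  nu=[2.5443, -0.8504]  x^+=[1.7122, 1.8072]  P^+=[0.3408 0.0184; 0.0184 0.2455]
step 2: x^-=[2.4169, 1.8072]  P^-=[0.5425 0.1111; 0.1111 0.4055]  H_jac=[-0.7487 0.0000; 0.0000 -0.9722]  S=[0.5641 0.0679; 0.0679 0.7432]  K=[-0.7103 -0.0804; -0.0846 -0.5226]  nu=[1.6971, -1.3158]  x^+=[1.3173, 2.3514]  P^+=[0.2453 0.0203; 0.0203 0.1924]

H_jac[0,1] = 0.0000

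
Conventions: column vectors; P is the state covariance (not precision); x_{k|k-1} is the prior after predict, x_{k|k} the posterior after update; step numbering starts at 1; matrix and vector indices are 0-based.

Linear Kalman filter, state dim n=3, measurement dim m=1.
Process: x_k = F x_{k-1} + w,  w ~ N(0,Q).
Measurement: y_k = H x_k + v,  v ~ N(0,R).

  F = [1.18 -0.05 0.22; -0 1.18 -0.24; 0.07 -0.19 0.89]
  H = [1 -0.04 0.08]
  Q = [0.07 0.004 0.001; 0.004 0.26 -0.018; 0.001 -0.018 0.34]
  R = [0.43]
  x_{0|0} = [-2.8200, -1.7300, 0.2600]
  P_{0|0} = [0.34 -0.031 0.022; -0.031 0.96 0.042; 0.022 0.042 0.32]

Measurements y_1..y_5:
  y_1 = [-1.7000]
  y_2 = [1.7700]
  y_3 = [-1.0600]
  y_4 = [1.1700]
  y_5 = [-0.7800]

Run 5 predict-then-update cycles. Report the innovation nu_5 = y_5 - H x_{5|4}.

step 1: x^-=[-3.1839, -2.1038, 0.3627]  P^-=[0.5755 -0.1075 0.1277; -0.1075 1.5913 -0.2585; 0.1277 -0.2585 0.6192]  S=[1.0427]  K=[0.5658; -0.1840; 0.1799]  nu=[1.3707]  x^+=[-2.4083, -2.3560, 0.6093]  P^+=[0.2416 0.0010 0.0216; 0.0010 1.5560 -0.2240; 0.0216 -0.2240 0.5854]
step 2: x^-=[-2.5899, -2.9263, 0.8214]  P^-=[0.4547 -0.1842 0.1925; -0.1842 2.5872 -0.7376; 0.1925 -0.7376 0.9395]  S=[0.9451]  K=[0.5052; -0.3669; 0.3144]  nu=[4.1772]  x^+=[-0.4797, -4.4588, 2.1346]  P^+=[0.2135 -0.0091 0.0424; -0.0091 2.4600 -0.6286; 0.0424 -0.6286 0.8461]
step 3: x^-=[0.1265, -5.7737, 2.7134]  P^-=[0.4512 -0.3812 0.3091; -0.3812 4.0901 -1.4405; 0.3091 -1.4405 1.3181]  S=[0.9854]  K=[0.4985; -0.6698; 0.4792]  nu=[-1.6345]  x^+=[-0.6883, -4.6789, 1.9301]  P^+=[0.2064 -0.0521 0.0737; -0.0521 3.6480 -1.1243; 0.0737 -1.1243 1.0919]
step 4: x^-=[-0.1536, -5.9843, 2.5586]  P^-=[0.4885 -0.6677 0.4540; -0.6677 6.0392 -2.3066; 0.4540 -2.3066 1.7284]  S=[1.0800]  K=[0.5106; -1.0128; 0.6338]  nu=[0.8795]  x^+=[0.2955, -6.8751, 3.1161]  P^+=[0.2069 -0.1092 0.1044; -0.1092 4.9314 -1.6134; 0.1044 -1.6134 1.2946]
step 5: x^-=[1.3780, -8.8605, 4.1002]  P^-=[0.5356 -0.9751 0.5938; -0.9751 8.1149 -3.1789; 0.5938 -3.1789 2.1060]  S=[1.1854]  K=[0.5248; -1.3109; 0.7503]  nu=[-2.8404]  x^+=[-0.1127, -5.1369, 1.9691]  P^+=[0.2091 -0.1596 0.1270; -0.1596 6.0777 -2.0129; 0.1270 -2.0129 1.4387]

innov = [-2.8404]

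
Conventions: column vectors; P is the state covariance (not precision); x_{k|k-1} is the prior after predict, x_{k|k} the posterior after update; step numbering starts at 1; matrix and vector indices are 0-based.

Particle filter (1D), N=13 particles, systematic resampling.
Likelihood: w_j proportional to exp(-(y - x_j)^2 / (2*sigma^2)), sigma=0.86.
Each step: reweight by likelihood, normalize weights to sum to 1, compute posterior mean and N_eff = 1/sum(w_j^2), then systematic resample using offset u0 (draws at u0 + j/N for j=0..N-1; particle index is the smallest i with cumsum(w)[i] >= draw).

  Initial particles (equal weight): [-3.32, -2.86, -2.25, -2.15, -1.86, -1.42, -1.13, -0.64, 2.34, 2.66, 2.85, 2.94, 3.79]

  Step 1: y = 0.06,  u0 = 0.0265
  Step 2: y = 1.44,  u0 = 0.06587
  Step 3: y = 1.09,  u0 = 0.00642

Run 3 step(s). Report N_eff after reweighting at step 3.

step 1: w=[0.0003, 0.0021, 0.0177, 0.0241, 0.0541, 0.1488, 0.2511, 0.4697, 0.0195, 0.0068, 0.0034, 0.0024, 0.0001]  mean=-0.9143  Neff=3.2249  idx=[3, 5, 5, 6, 6, 6, 6, 7, 7, 7, 7, 7, 7]
step 2: w=[0.0004, 0.0105, 0.0105, 0.0306, 0.0306, 0.0306, 0.0306, 0.1427, 0.1427, 0.1427, 0.1427, 0.1427, 0.1427]  mean=-0.7170  Neff=7.9284  idx=[4, 6, 7, 8, 8, 9, 9, 10, 10, 11, 11, 12, 12]
step 3: w=[0.0234, 0.0234, 0.0867, 0.0867, 0.0867, 0.0867, 0.0867, 0.0867, 0.0867, 0.0867, 0.0867, 0.0867, 0.0867]  mean=-0.6629  Neff=11.9488  idx=[0, 2, 3, 4, 5, 5, 6, 7, 8, 9, 10, 11, 12]

N_eff = 11.9488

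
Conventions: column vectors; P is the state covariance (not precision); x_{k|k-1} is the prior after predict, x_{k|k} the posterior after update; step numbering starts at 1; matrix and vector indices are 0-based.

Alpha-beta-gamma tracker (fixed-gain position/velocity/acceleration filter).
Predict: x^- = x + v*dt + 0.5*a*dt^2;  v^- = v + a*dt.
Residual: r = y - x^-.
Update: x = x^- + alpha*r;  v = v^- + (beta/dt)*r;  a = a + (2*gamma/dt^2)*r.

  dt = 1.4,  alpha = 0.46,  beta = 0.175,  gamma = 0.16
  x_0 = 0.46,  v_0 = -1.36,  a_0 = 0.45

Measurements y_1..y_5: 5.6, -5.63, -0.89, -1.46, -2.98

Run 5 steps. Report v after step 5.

step 1: x_pred=-1.0030  r=6.6030  x^+=2.0344  v^+=0.0954  a^+=1.5280
step 2: x_pred=3.6654  r=-9.2954  x^+=-0.6105  v^+=1.0727  a^+=0.0104
step 3: x_pred=0.9015  r=-1.7915  x^+=0.0774  v^+=0.8634  a^+=-0.2821
step 4: x_pred=1.0097  r=-2.4697  x^+=-0.1264  v^+=0.1598  a^+=-0.6853
step 5: x_pred=-0.5743  r=-2.4057  x^+=-1.6809  v^+=-1.1004  a^+=-1.0781

v_post = -1.1004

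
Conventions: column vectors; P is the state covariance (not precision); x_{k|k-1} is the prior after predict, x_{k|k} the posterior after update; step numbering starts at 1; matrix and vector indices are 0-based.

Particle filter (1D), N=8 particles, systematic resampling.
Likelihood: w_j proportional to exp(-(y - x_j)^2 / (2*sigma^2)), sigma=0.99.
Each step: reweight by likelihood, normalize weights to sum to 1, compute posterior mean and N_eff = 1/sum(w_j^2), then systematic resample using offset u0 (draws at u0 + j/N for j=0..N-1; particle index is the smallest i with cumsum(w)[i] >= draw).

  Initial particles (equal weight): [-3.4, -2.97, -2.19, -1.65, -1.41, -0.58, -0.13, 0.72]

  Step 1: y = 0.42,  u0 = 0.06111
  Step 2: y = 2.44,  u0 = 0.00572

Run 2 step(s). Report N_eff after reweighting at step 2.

step 1: w=[0.0002, 0.0010, 0.0113, 0.0410, 0.0661, 0.2191, 0.3127, 0.3485]  mean=-0.1062  Neff=3.6570  idx=[4, 5, 5, 6, 6, 7, 7, 7]
step 2: w=[0.0007, 0.0127, 0.0127, 0.0458, 0.0458, 0.2941, 0.2941, 0.2941]  mean=0.6077  Neff=3.7872  idx=[1, 5, 5, 5, 6, 6, 7, 7]

N_eff = 3.7872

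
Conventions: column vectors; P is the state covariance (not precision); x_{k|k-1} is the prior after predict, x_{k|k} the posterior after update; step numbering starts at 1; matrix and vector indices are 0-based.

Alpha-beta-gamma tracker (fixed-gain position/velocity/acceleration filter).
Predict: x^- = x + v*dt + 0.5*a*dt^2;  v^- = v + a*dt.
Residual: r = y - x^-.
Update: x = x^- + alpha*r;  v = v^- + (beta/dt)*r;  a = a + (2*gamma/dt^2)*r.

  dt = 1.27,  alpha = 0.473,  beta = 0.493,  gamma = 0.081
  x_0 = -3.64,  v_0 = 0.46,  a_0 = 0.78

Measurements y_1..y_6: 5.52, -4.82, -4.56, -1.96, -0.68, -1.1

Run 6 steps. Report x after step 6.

step 1: x_pred=-2.4268  r=7.9468  x^+=1.3321  v^+=4.5354  a^+=1.5782
step 2: x_pred=8.3648  r=-13.1848  x^+=2.1284  v^+=1.4215  a^+=0.2539
step 3: x_pred=4.1385  r=-8.6985  x^+=0.0241  v^+=-1.6327  a^+=-0.6198
step 4: x_pred=-2.5492  r=0.5892  x^+=-2.2705  v^+=-2.1911  a^+=-0.5606
step 5: x_pred=-5.5053  r=4.8253  x^+=-3.2229  v^+=-1.0299  a^+=-0.0760
step 6: x_pred=-4.5922  r=3.4922  x^+=-2.9404  v^+=0.2292  a^+=0.2748

x_post = -2.9404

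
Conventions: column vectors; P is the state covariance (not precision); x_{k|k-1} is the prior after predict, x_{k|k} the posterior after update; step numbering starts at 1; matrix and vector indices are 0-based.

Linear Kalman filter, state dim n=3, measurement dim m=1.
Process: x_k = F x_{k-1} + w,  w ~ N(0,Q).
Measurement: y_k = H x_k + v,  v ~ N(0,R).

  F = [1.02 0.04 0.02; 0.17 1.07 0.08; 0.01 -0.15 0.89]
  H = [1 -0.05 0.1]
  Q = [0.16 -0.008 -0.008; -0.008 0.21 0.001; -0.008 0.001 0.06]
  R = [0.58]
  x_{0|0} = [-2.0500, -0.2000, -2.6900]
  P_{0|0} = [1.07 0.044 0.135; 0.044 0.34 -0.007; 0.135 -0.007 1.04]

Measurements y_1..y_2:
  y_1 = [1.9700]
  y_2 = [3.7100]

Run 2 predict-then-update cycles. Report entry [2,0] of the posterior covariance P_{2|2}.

step 1: x^-=[-2.1528, -0.7777, -2.3846]  P^-=[1.2833 0.2534 0.1350; 0.2534 0.6553 0.0356; 0.1350 0.0356 0.8957]  S=[1.8752]  K=[0.6848; 0.1195; 0.1188]  nu=[4.3224]  x^+=[0.8071, -0.2610, -1.8710]  P^+=[0.4039 0.0999 -0.0176; 0.0999 0.6285 0.0090; -0.0176 0.0090 0.8692]
step 2: x^-=[0.7754, -0.2917, -1.6180]  P^-=[0.5890 0.1987 -0.0231; 0.1987 0.9842 -0.0330; -0.0231 -0.0330 0.7597]  S=[1.1549]  K=[0.4994; 0.1266; 0.0472]  nu=[3.0818]  x^+=[2.3145, 0.0985, -1.4724]  P^+=[0.3010 0.1257 -0.0503; 0.1257 0.9657 -0.0399; -0.0503 -0.0399 0.7571]

P_post[2,0] = -0.0503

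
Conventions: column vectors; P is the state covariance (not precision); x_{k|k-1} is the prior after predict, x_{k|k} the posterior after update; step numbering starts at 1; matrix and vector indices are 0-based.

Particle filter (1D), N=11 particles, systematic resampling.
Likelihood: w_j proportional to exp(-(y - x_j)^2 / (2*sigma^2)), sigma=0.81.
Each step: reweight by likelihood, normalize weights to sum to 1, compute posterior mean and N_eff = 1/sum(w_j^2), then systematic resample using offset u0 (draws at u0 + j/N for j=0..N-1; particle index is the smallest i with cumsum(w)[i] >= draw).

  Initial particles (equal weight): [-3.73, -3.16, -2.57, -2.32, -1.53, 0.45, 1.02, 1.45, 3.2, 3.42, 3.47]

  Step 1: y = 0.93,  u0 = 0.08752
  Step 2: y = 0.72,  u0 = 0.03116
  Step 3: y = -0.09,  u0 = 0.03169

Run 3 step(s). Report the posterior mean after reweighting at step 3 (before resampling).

step 1: w=[0.0000, 0.0000, 0.0000, 0.0001, 0.0037, 0.3116, 0.3691, 0.3022, 0.0073, 0.0033, 0.0027]  mean=0.9930  Neff=3.0799  idx=[5, 5, 5, 6, 6, 6, 6, 7, 7, 7, 9]
step 2: w=[0.1103, 0.1103, 0.1103, 0.1089, 0.1089, 0.1089, 0.1089, 0.0777, 0.0777, 0.0777, 0.0005]  mean=0.9327  Neff=9.8003  idx=[0, 1, 1, 2, 3, 4, 5, 6, 6, 8, 9]
step 3: w=[0.1460, 0.1460, 0.1460, 0.1460, 0.0713, 0.0713, 0.0713, 0.0713, 0.0713, 0.0299, 0.0299]  mean=0.7130  Neff=8.8970  idx=[0, 0, 1, 2, 2, 3, 3, 5, 6, 7, 9]

post_mean = 0.7130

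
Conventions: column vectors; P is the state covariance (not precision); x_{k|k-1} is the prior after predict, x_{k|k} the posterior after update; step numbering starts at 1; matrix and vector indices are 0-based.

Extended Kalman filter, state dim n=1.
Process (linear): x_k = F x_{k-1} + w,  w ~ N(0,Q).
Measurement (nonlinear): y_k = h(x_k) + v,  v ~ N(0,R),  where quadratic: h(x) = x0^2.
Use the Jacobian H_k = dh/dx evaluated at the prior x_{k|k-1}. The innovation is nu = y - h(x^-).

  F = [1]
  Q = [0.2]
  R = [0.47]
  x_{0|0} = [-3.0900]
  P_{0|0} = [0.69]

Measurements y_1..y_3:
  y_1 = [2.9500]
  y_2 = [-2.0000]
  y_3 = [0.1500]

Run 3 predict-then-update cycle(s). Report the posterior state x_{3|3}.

x_post = [-0.5851]

step 1: x^-=[-3.0900]  P^-=[0.8900]  H_jac=[-6.1800]  S=[34.4612]  K=[-0.1596]  nu=[-6.5981]  x^+=[-2.0369]  P^+=[0.0121]
step 2: x^-=[-2.0369]  P^-=[0.2121]  H_jac=[-4.0738]  S=[3.9906]  K=[-0.2166]  nu=[-6.1490]  x^+=[-0.7053]  P^+=[0.0250]
step 3: x^-=[-0.7053]  P^-=[0.2250]  H_jac=[-1.4106]  S=[0.9177]  K=[-0.3458]  nu=[-0.3474]  x^+=[-0.5851]  P^+=[0.1152]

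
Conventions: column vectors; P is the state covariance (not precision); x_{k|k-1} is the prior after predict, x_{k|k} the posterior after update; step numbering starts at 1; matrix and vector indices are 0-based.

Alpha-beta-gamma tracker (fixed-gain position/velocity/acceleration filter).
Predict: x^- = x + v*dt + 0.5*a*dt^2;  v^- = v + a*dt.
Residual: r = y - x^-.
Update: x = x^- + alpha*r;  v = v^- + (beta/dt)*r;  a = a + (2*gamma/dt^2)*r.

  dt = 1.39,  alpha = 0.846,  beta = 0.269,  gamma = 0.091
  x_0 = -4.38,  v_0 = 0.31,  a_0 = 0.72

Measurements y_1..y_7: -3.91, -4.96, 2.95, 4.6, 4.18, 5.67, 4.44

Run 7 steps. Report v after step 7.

step 1: x_pred=-3.2535  r=-0.6565  x^+=-3.8089  v^+=1.1838  a^+=0.6582
step 2: x_pred=-1.5277  r=-3.4323  x^+=-4.4314  v^+=1.4344  a^+=0.3348
step 3: x_pred=-2.1142  r=5.0642  x^+=2.1701  v^+=2.8798  a^+=0.8119
step 4: x_pred=6.9574  r=-2.3574  x^+=4.9630  v^+=3.5521  a^+=0.5898
step 5: x_pred=10.4703  r=-6.2903  x^+=5.1487  v^+=3.1546  a^+=-0.0027
step 6: x_pred=9.5310  r=-3.8610  x^+=6.2646  v^+=2.4037  a^+=-0.3664
step 7: x_pred=9.2517  r=-4.8117  x^+=5.1810  v^+=0.9631  a^+=-0.8197

v_post = 0.9631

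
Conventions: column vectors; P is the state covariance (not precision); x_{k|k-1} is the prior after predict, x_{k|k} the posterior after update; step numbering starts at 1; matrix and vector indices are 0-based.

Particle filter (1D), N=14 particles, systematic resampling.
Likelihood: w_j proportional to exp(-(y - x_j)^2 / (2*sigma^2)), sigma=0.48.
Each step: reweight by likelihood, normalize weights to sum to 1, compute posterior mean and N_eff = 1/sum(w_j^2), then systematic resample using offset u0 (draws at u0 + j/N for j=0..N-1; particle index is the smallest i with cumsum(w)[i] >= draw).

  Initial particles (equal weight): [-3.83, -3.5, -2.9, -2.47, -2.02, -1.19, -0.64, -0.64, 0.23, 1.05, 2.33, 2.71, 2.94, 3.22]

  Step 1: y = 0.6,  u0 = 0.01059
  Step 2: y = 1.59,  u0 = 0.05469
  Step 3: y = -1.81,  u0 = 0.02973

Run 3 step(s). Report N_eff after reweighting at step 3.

N_eff = 14.0000

step 1: w=[0.0000, 0.0000, 0.0000, 0.0000, 0.0000, 0.0007, 0.0243, 0.0243, 0.5085, 0.4411, 0.0010, 0.0000, 0.0000, 0.0000]  mean=0.5507  Neff=2.2010  idx=[6, 8, 8, 8, 8, 8, 8, 8, 9, 9, 9, 9, 9, 9]
step 2: w=[0.0000, 0.0055, 0.0055, 0.0055, 0.0055, 0.0055, 0.0055, 0.0055, 0.1603, 0.1603, 0.1603, 0.1603, 0.1603, 0.1603]  mean=1.0187  Neff=6.4769  idx=[8, 8, 8, 9, 9, 10, 10, 11, 11, 12, 12, 13, 13, 13]
step 3: w=[0.0714, 0.0714, 0.0714, 0.0714, 0.0714, 0.0714, 0.0714, 0.0714, 0.0714, 0.0714, 0.0714, 0.0714, 0.0714, 0.0714]  mean=1.0500  Neff=14.0000  idx=[0, 1, 2, 3, 4, 5, 6, 7, 8, 9, 10, 11, 12, 13]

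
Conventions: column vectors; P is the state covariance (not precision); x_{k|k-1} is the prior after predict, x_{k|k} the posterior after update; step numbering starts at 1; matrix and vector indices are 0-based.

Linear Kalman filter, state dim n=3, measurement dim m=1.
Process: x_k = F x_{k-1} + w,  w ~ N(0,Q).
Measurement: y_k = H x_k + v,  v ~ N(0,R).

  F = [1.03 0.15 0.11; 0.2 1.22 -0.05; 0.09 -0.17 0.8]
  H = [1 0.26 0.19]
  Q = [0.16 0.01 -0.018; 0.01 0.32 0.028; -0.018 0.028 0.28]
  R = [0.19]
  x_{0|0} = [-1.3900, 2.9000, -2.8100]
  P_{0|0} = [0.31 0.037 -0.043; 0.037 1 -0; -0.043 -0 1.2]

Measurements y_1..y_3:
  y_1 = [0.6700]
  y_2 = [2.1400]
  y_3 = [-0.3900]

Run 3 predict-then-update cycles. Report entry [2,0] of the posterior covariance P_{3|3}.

P_post[2,0] = 0.0166

step 1: x^-=[-1.3058, 3.4005, -2.8661]  P^-=[0.5276 0.2991 0.0490; 0.2991 1.8427 -0.2257; 0.0490 -0.2257 1.0721]  S=[1.0327]  K=[0.5952; 0.7121; 0.1879]  nu=[1.6362]  x^+=[-0.3319, 4.5656, -2.5587]  P^+=[0.1617 -0.1385 -0.0665; -0.1385 1.3191 -0.3638; -0.0665 -0.3638 1.0356]
step 2: x^-=[0.0615, 5.6316, -2.8530]  P^-=[0.3039 0.0566 -0.0154; 0.0566 2.2705 -0.6631; -0.0154 -0.6631 1.0759]  S=[0.6443]  K=[0.4900; 0.8086; 0.0257]  nu=[1.1564]  x^+=[0.6281, 6.5665, -2.8232]  P^+=[0.1492 -0.1986 -0.0235; -0.1986 1.8493 -0.6766; -0.0235 -0.6766 1.0754]
step 3: x^-=[1.3214, 8.2780, -3.3184]  P^-=[0.2839 0.0326 -0.0127; 0.0326 3.0672 -1.0807; -0.0127 -1.0807 1.2097]  S=[0.6303]  K=[0.4601; 0.9913; -0.1014]  nu=[-3.2332]  x^+=[-0.1660, 5.0728, -2.9906]  P^+=[0.1505 -0.2548 0.0166; -0.2548 2.4478 -1.0173; 0.0166 -1.0173 1.2032]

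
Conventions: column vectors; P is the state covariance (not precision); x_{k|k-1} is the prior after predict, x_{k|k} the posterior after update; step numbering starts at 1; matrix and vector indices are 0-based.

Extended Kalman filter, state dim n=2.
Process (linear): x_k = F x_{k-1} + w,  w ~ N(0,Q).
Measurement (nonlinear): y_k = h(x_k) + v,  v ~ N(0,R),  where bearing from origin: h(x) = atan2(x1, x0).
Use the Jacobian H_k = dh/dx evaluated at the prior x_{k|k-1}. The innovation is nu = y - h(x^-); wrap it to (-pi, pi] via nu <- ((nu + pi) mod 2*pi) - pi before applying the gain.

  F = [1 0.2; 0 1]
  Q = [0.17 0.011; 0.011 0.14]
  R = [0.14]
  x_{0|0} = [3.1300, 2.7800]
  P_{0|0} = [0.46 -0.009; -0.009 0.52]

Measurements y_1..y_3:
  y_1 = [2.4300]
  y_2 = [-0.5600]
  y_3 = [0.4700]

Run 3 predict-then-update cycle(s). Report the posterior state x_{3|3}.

x_post = [5.1391, 3.2982]

step 1: x^-=[3.6860, 2.7800]  P^-=[0.6472 0.1060; 0.1060 0.6600]  H_jac=[-0.1304 0.1729]  S=[0.1660]  K=[-0.3982; 0.6044]  nu=[1.7838]  x^+=[2.9758, 3.8581]  P^+=[0.6209 0.1459; 0.1459 0.5994]
step 2: x^-=[3.7474, 3.8581]  P^-=[0.8732 0.2768; 0.2768 0.7394]  H_jac=[-0.1334 0.1295]  S=[0.1584]  K=[-0.5089; 0.3717]  nu=[-1.3600]  x^+=[4.4395, 3.3527]  P^+=[0.8322 0.3068; 0.3068 0.7175]
step 3: x^-=[5.1101, 3.3527]  P^-=[1.1536 0.4613; 0.4613 0.8575]  H_jac=[-0.0898 0.1368]  S=[0.1540]  K=[-0.2626; 0.4929]  nu=[-0.1106]  x^+=[5.1391, 3.2982]  P^+=[1.1430 0.4812; 0.4812 0.8201]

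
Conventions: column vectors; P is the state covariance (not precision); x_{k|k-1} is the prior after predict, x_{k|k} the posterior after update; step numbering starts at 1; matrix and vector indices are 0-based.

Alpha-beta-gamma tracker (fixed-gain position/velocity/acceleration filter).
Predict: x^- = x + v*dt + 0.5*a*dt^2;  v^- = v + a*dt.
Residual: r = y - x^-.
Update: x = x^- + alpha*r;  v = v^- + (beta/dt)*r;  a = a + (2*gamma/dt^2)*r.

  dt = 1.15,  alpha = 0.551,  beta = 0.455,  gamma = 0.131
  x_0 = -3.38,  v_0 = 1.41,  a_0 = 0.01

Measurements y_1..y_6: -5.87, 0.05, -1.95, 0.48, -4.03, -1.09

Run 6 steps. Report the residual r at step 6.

step 1: x_pred=-1.7519  r=-4.1181  x^+=-4.0210  v^+=-0.2078  a^+=-0.8058
step 2: x_pred=-4.7928  r=4.8428  x^+=-2.1244  v^+=0.7815  a^+=0.1536
step 3: x_pred=-1.1241  r=-0.8259  x^+=-1.5792  v^+=0.6314  a^+=-0.0100
step 4: x_pred=-0.8597  r=1.3397  x^+=-0.1215  v^+=1.1499  a^+=0.2554
step 5: x_pred=1.3697  r=-5.3997  x^+=-1.6055  v^+=-0.6928  a^+=-0.8144
step 6: x_pred=-2.9408  r=1.8508  x^+=-1.9210  v^+=-0.8971  a^+=-0.4477

resid = 1.8508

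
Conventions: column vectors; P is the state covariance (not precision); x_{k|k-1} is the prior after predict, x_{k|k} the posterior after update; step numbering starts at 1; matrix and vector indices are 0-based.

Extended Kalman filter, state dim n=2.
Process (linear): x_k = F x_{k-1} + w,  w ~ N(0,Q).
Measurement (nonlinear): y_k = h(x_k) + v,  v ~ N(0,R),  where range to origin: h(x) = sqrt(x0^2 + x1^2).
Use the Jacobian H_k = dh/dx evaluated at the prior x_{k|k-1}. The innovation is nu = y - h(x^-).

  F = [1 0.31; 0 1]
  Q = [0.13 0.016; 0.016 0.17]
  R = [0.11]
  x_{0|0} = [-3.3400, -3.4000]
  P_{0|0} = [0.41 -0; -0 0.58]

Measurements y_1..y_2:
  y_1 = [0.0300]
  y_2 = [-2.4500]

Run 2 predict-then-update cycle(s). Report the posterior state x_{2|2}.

step 1: x^-=[-4.3940, -3.4000]  P^-=[0.5957 0.1958; 0.1958 0.7500]  H_jac=[-0.7909 -0.6120]  S=[0.9530]  K=[-0.6201; -0.6441]  nu=[-5.5258]  x^+=[-0.9674, 0.1591]  P^+=[0.2293 -0.1848; -0.1848 0.3546]
step 2: x^-=[-0.9181, 0.1591]  P^-=[0.2788 -0.0589; -0.0589 0.5246]  H_jac=[-0.9853 0.1707]  S=[0.4157]  K=[-0.6849; 0.3550]  nu=[-3.3818]  x^+=[1.3979, -1.0415]  P^+=[0.0838 0.0422; 0.0422 0.4723]

x_post = [1.3979, -1.0415]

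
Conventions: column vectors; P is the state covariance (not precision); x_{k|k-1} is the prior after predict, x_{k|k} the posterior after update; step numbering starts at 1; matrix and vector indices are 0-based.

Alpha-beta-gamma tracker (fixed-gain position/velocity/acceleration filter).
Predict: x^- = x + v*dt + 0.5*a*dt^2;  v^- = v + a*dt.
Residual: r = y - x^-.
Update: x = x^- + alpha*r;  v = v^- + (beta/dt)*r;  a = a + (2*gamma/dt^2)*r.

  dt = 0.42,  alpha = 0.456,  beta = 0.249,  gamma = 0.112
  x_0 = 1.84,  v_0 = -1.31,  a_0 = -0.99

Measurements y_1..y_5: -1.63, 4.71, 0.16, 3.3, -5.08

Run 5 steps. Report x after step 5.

x_post = -0.3980

step 1: x_pred=1.2025  r=-2.8325  x^+=-0.0891  v^+=-3.4051  a^+=-4.5868
step 2: x_pred=-1.9238  r=6.6338  x^+=1.1012  v^+=-1.3986  a^+=3.8371
step 3: x_pred=0.8522  r=-0.6922  x^+=0.5366  v^+=-0.1974  a^+=2.9581
step 4: x_pred=0.7146  r=2.5854  x^+=1.8935  v^+=2.5778  a^+=6.2412
step 5: x_pred=3.5266  r=-8.6066  x^+=-0.3980  v^+=0.0965  a^+=-4.6879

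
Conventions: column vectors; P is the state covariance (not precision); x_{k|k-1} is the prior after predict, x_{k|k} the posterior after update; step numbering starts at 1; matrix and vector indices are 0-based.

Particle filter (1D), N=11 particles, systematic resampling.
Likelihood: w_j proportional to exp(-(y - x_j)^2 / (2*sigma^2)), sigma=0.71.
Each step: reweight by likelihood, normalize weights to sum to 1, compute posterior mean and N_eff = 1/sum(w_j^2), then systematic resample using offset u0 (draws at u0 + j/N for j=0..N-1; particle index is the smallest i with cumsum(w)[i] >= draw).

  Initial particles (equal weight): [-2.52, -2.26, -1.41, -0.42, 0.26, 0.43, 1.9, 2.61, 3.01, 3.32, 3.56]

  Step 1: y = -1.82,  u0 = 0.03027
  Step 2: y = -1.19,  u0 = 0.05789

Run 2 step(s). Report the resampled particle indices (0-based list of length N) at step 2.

step 1: w=[0.2510, 0.3368, 0.3455, 0.0584, 0.0056, 0.0027, 0.0000, 0.0000, 0.0000, 0.0000, 0.0000]  mean=-1.9028  Neff=3.3416  idx=[0, 0, 0, 1, 1, 1, 1, 2, 2, 2, 3]
step 2: w=[0.0331, 0.0331, 0.0331, 0.0616, 0.0616, 0.0616, 0.0616, 0.1826, 0.1826, 0.1826, 0.1064]  mean=-1.6243  Neff=7.7013  idx=[1, 3, 5, 6, 7, 7, 8, 8, 9, 9, 10]

resampled_idx = [1, 3, 5, 6, 7, 7, 8, 8, 9, 9, 10]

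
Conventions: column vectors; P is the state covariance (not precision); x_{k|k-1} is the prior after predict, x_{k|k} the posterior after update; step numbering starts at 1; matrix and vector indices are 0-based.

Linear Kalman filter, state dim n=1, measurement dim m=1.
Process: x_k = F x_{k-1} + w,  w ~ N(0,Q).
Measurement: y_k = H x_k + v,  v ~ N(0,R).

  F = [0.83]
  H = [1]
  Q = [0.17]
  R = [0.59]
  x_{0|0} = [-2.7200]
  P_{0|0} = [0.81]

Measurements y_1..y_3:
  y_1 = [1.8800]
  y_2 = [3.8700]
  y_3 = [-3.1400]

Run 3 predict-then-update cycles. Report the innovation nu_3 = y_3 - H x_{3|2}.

step 1: x^-=[-2.2576]  P^-=[0.7280]  S=[1.3180]  K=[0.5524]  nu=[4.1376]  x^+=[0.0278]  P^+=[0.3259]
step 2: x^-=[0.0231]  P^-=[0.3945]  S=[0.9845]  K=[0.4007]  nu=[3.8469]  x^+=[1.5646]  P^+=[0.2364]
step 3: x^-=[1.2986]  P^-=[0.3329]  S=[0.9229]  K=[0.3607]  nu=[-4.4386]  x^+=[-0.3023]  P^+=[0.2128]

innov = [-4.4386]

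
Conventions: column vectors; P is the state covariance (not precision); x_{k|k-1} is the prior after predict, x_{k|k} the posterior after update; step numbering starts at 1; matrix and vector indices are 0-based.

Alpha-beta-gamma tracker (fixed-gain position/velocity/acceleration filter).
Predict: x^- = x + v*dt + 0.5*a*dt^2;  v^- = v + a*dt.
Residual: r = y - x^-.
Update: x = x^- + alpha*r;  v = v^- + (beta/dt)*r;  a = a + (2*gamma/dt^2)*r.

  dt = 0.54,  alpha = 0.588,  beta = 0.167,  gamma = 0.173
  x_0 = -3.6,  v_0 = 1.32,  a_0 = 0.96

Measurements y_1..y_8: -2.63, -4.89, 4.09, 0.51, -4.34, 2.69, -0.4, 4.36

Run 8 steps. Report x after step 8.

step 1: x_pred=-2.7472  r=0.1172  x^+=-2.6783  v^+=1.8747  a^+=1.0991
step 2: x_pred=-1.5057  r=-3.3843  x^+=-3.4957  v^+=1.4216  a^+=-2.9165
step 3: x_pred=-3.1533  r=7.2433  x^+=1.1058  v^+=2.0867  a^+=5.6780
step 4: x_pred=3.0604  r=-2.5504  x^+=1.5608  v^+=4.3641  a^+=2.6518
step 5: x_pred=4.3040  r=-8.6440  x^+=-0.7787  v^+=3.1228  a^+=-7.6048
step 6: x_pred=-0.2011  r=2.8911  x^+=1.4989  v^+=-0.0897  a^+=-4.1743
step 7: x_pred=0.8418  r=-1.2418  x^+=0.1116  v^+=-2.7279  a^+=-5.6478
step 8: x_pred=-2.1849  r=6.5449  x^+=1.6635  v^+=-3.7536  a^+=2.1181

x_post = 1.6635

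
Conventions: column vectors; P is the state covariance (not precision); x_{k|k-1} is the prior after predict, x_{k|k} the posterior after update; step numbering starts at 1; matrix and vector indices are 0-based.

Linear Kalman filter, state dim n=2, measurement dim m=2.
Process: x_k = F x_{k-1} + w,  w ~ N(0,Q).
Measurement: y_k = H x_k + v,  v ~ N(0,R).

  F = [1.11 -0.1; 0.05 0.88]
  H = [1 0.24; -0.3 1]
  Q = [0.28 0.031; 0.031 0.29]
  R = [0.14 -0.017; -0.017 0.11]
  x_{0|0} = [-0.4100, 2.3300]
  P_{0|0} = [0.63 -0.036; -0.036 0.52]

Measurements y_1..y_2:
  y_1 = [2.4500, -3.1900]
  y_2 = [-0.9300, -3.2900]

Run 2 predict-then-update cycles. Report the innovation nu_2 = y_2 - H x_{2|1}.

step 1: x^-=[-0.6881, 2.0299]  P^-=[1.0694 -0.0148; -0.0148 0.6911]  S=[1.2421 -0.1857; -0.1857 0.9062]  K=[0.8281 -0.2007; 0.2438 0.8175]  nu=[2.6509, -5.4263]  x^+=[2.5960, -1.7596]  P^+=[0.1194 -0.0003; -0.0003 0.0857]
step 2: x^-=[3.0575, -1.4187]  P^-=[0.4281 0.0298; 0.0298 0.3566]  S=[0.6029 -0.0322; -0.0322 0.4873]  K=[0.7136 -0.1553; 0.2303 0.7287]  nu=[-3.6471, -0.9541]  x^+=[0.6032, -2.9537]  P^+=[0.1022 0.0014; 0.0014 0.0767]

innov = [-3.6471, -0.9541]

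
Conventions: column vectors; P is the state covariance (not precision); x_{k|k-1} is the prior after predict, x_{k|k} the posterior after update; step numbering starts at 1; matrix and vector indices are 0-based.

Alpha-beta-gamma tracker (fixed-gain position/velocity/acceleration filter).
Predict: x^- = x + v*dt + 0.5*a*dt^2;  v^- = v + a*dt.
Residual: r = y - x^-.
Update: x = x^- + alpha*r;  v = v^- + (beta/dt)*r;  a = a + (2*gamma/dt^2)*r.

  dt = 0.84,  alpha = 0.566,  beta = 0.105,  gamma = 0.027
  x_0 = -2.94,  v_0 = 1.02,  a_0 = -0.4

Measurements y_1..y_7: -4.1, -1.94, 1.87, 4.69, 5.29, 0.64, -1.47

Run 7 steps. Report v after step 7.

step 1: x_pred=-2.2243  r=-1.8757  x^+=-3.2860  v^+=0.4495  a^+=-0.5435
step 2: x_pred=-3.1001  r=1.1601  x^+=-2.4435  v^+=0.1380  a^+=-0.4548
step 3: x_pred=-2.4880  r=4.3580  x^+=-0.0214  v^+=0.3007  a^+=-0.1212
step 4: x_pred=0.1885  r=4.5015  x^+=2.7363  v^+=0.7616  a^+=0.2233
step 5: x_pred=3.4548  r=1.8352  x^+=4.4935  v^+=1.1785  a^+=0.3637
step 6: x_pred=5.6118  r=-4.9718  x^+=2.7978  v^+=0.8626  a^+=-0.0168
step 7: x_pred=3.5164  r=-4.9864  x^+=0.6941  v^+=0.2252  a^+=-0.3984

v_post = 0.2252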